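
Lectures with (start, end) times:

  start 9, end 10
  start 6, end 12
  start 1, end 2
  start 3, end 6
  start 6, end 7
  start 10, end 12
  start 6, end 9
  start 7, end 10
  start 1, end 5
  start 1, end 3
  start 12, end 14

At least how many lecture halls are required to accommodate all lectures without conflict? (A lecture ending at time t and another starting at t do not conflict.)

3

starts: [1, 1, 1, 3, 6, 6, 6, 7, 9, 10, 12]
ends:   [2, 3, 5, 6, 7, 9, 10, 10, 12, 12, 14]
s1→1 s1→2 s1→3  — peak 3.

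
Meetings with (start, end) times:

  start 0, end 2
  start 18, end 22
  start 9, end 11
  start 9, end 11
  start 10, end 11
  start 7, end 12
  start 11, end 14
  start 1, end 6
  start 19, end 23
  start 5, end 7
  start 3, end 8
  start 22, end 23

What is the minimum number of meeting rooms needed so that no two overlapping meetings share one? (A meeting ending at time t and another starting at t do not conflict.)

starts: [0, 1, 3, 5, 7, 9, 9, 10, 11, 18, 19, 22]
ends:   [2, 6, 7, 8, 11, 11, 11, 12, 14, 22, 23, 23]
s0→1 s1→2 e2→1 s3→2 s5→3 e6→2 e7→1 s7→2 e8→1 s9→2 s9→3 s10→4  — peak 4.

4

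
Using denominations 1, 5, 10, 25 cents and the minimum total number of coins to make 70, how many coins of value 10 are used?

Greedy: take as many of the largest coin as possible, then repeat with the remainder.
70 − 2×25→20 − 2×10→0
Count of 10: 2

2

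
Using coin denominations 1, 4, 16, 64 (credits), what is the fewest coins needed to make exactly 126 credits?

Greedy: take as many of the largest coin as possible, then repeat with the remainder.
126 = 1×64 + 3×16 + 3×4 + 2×1
Total coins = 1 + 3 + 3 + 2 = 9

9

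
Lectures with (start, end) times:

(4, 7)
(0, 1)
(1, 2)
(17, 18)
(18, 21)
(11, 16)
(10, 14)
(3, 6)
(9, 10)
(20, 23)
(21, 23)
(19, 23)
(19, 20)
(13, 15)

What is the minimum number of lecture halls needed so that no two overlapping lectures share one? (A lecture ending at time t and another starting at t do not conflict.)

The answer is the maximum number of intervals overlapping at any instant.
starts: [0, 1, 3, 4, 9, 10, 11, 13, 17, 18, 19, 19, 20, 21]
ends:   [1, 2, 6, 7, 10, 14, 15, 16, 18, 20, 21, 23, 23, 23]
s0→1 e1→0 s1→1 e2→0 s3→1 s4→2 e6→1 e7→0 s9→1 e10→0 s10→1 s11→2 s13→3  — peak 3.

3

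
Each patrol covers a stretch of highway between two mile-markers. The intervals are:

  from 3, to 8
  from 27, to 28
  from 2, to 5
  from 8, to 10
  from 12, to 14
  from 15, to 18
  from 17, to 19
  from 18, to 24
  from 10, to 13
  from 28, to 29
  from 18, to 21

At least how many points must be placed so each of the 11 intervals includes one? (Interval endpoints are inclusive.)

Sorted: [2,5] [3,8] [8,10] [10,13] [12,14] [15,18] [17,19] [18,21] [18,24] [27,28] [28,29]
{[2,5],[3,8]} hit by 5; {[8,10],[10,13]} hit by 10; {[12,14]} hit by 14; {[15,18],[17,19],[18,21],[18,24]} hit by 18; {[27,28],[28,29]} hit by 28.
Points: 5, 10, 14, 18, 28 (5 total).

5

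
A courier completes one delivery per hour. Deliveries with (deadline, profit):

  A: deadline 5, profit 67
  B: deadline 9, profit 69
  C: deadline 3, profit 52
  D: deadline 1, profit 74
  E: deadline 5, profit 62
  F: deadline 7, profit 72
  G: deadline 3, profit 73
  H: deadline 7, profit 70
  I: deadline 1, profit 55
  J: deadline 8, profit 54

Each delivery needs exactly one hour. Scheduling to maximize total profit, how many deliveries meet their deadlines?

9

By profit: D(d1,74), G(d3,73), F(d7,72), H(d7,70), B(d9,69), A(d5,67), E(d5,62), I(d1,55), J(d8,54), C(d3,52)
D→slot 1; G→slot 3; F→slot 7; H→slot 6; B→slot 9; A→slot 5; E→slot 4; I skipped; J→slot 8; C→slot 2.
9 of 10 scheduled.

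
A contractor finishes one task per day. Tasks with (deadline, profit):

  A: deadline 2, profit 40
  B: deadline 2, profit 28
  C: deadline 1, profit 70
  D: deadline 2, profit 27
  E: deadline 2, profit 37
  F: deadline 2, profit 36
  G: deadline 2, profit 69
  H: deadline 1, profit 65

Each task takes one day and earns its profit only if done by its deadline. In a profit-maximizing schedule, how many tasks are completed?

Take jobs in profit order; each goes to the latest open slot no later than its deadline.
Profit order: C=70 G=69 H=65 A=40 E=37 F=36 B=28 D=27
Assign: C→slot 1, G→slot 2, H skipped, A skipped, E skipped, F skipped, B skipped, D skipped.
Slots: [1:C] [2:G]
2 of 8 scheduled.

2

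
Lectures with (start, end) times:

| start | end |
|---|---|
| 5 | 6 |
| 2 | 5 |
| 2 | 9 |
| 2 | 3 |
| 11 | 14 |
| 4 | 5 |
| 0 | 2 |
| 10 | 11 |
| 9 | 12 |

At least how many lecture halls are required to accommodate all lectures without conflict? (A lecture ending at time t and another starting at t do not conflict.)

The answer is the maximum number of intervals overlapping at any instant.
starts: [0, 2, 2, 2, 4, 5, 9, 10, 11]
ends:   [2, 3, 5, 5, 6, 9, 11, 12, 14]
s0→1 e2→0 s2→1 s2→2 s2→3  — peak 3.

3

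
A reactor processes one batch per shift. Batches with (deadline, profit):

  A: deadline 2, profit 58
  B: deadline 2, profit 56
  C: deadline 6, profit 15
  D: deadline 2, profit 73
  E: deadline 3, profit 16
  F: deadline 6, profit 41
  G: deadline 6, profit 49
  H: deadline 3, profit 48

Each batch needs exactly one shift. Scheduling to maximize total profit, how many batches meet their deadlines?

6

Sort by profit descending; place each in the latest free slot ≤ its deadline.
Profit order: D=73 A=58 B=56 G=49 H=48 F=41 E=16 C=15
Assign: D→slot 2, A→slot 1, B skipped, G→slot 6, H→slot 3, F→slot 5, E skipped, C→slot 4.
Slots: [1:A] [2:D] [3:H] [4:C] [5:F] [6:G]
6 of 8 scheduled.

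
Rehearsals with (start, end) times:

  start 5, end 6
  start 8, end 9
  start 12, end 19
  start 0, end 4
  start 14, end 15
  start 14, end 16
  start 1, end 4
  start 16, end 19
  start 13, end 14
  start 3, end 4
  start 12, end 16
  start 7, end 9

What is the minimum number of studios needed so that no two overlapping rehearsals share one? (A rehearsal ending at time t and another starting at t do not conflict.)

The answer is the maximum number of intervals overlapping at any instant.
starts: [0, 1, 3, 5, 7, 8, 12, 12, 13, 14, 14, 16]
ends:   [4, 4, 4, 6, 9, 9, 14, 15, 16, 16, 19, 19]
s0→1 s1→2 s3→3 e4→2 e4→1 e4→0 s5→1 e6→0 s7→1 s8→2 e9→1 e9→0 s12→1 s12→2 s13→3 e14→2 s14→3 s14→4  — peak 4.

4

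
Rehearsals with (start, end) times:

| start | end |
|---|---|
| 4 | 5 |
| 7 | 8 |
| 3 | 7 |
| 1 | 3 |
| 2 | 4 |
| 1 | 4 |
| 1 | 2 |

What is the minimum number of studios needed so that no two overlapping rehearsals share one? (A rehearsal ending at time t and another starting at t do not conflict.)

3

The answer is the maximum number of intervals overlapping at any instant.
Events (time:±→running): 1:+→1 1:+→2 1:+→3 … peak 3.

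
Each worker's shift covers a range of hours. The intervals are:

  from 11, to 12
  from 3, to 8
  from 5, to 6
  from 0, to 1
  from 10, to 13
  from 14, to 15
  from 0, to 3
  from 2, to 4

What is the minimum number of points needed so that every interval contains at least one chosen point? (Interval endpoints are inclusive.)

Process intervals by earliest right end; each time one isn't hit yet, stab at its right endpoint.
Sorted: [0,1] [0,3] [2,4] [5,6] [3,8] [11,12] [10,13] [14,15]
{[0,1],[0,3]} hit by 1; {[2,4]} hit by 4; {[5,6],[3,8]} hit by 6; {[11,12],[10,13]} hit by 12; {[14,15]} hit by 15.
Points: 1, 4, 6, 12, 15 (5 total).

5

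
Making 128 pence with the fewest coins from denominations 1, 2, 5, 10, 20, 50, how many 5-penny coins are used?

1

Greedy: take as many of the largest coin as possible, then repeat with the remainder.
128 = 2×50 + 1×20 + 1×5 + 1×2 + 1×1
Count of 5: 1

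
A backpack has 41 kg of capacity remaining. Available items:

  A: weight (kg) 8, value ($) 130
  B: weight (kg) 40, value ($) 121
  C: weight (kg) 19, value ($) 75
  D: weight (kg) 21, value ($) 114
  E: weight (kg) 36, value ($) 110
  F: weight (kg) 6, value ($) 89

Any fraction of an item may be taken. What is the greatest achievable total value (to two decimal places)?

356.68

Sort by value per unit weight and fill in that order.
Order: A (130/8=16.25) > F (89/6=14.83) > D (114/21=5.43) > C (75/19=3.95) > E (110/36=3.06) > B (121/40=3.02)
Fill: take A (8 @ 130) → take F (6 @ 89) → take D (21 @ 114) → take 6/19 of C → 23.68; 41/41 used.
Total value = 356.68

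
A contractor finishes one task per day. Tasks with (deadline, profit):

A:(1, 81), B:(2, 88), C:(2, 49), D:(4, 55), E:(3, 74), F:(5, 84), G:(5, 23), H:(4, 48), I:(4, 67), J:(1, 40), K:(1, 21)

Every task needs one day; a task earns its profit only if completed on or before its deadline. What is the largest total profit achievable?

By profit: B(d2,88), F(d5,84), A(d1,81), E(d3,74), I(d4,67), D(d4,55), C(d2,49), H(d4,48), J(d1,40), G(d5,23), K(d1,21)
B→slot 2; F→slot 5; A→slot 1; E→slot 3; I→slot 4; D skipped; C skipped; H skipped; J skipped; G skipped; K skipped.
Profit = 81 + 88 + 74 + 67 + 84 = 394

394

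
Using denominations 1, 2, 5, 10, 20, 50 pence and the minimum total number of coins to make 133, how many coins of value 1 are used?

1

133 = 2×50 + 1×20 + 1×10 + 1×2 + 1×1
Count of 1: 1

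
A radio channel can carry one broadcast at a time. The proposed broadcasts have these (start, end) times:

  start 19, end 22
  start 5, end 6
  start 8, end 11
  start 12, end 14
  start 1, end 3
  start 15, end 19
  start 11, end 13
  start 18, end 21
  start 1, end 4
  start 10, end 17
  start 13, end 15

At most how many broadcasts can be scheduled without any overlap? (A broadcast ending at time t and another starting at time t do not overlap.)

Sorted by end: (1,3)  (1,4)  (5,6)  (8,11)  (11,13)  (12,14)  (13,15)  (10,17)  (15,19)  (18,21)  (19,22)
take (1,3); take (5,6); take (8,11); take (11,13); take (13,15); skip (10,17); take (15,19); skip (18,21); take (19,22).
Selected 7 broadcasts.

7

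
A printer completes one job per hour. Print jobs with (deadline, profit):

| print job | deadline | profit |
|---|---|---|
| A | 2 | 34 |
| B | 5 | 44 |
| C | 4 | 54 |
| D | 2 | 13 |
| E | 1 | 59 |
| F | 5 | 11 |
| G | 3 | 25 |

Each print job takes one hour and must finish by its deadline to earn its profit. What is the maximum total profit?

216

Take jobs in profit order; each goes to the latest open slot no later than its deadline.
By profit: E(d1,59), C(d4,54), B(d5,44), A(d2,34), G(d3,25), D(d2,13), F(d5,11)
E→slot 1; C→slot 4; B→slot 5; A→slot 2; G→slot 3; D skipped; F skipped.
Profit = 59 + 34 + 25 + 54 + 44 = 216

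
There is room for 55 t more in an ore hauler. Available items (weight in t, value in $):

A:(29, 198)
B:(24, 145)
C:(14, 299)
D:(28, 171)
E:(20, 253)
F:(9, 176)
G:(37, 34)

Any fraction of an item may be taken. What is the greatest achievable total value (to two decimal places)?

809.93

Order: C (299/14=21.36) > F (176/9=19.56) > E (253/20=12.65) > A (198/29=6.83) > D (171/28=6.11) > B (145/24=6.04) > G (34/37=0.92)
Fill: take C (14 @ 299) → take F (9 @ 176) → take E (20 @ 253) → take 12/29 of A → 81.93; 55/55 used.
Total value = 809.93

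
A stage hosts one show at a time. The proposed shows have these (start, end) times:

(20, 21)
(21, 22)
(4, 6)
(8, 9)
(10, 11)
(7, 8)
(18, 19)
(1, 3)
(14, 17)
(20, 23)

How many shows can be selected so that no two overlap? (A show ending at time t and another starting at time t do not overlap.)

9

Order by finish time; keep every interval that doesn't clash with the previous kept one.
By end time: (1,3), (4,6), (7,8), (8,9), (10,11), (14,17), (18,19), (20,21), (21,22), (20,23).
Pick (1,3); next start ≥ 3 → (4,6); next start ≥ 6 → (7,8); next start ≥ 8 → (8,9); next start ≥ 9 → (10,11); next start ≥ 11 → (14,17); next start ≥ 17 → (18,19); next start ≥ 19 → (20,21); next start ≥ 21 → (21,22).
Selected 9 shows.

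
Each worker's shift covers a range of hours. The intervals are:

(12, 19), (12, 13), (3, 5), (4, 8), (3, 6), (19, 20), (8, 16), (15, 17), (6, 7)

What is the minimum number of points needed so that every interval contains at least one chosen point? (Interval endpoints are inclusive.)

Sort by right endpoint; whenever an interval is uncovered, place a point at its right end.
By right end: [3,5]  [3,6]  [6,7]  [4,8]  [12,13]  [8,16]  [15,17]  [12,19]  [19,20]
[3,5] uncovered → point at 5; [6,7] uncovered → point at 7; [12,13] uncovered → point at 13; [15,17] uncovered → point at 17; [19,20] uncovered → point at 20.
Points: 5, 7, 13, 17, 20 (5 total).

5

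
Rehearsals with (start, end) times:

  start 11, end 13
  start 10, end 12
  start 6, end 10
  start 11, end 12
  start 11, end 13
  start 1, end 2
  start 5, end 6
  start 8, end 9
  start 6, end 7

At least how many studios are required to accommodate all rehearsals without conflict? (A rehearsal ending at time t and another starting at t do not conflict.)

4

The answer is the maximum number of intervals overlapping at any instant.
Events (time:±→running): 1:+→1 2:-→0 5:+→1 6:-→0 6:+→1 6:+→2 7:-→1 8:+→2 9:-→1 10:-→0 10:+→1 11:+→2 11:+→3 11:+→4 … peak 4.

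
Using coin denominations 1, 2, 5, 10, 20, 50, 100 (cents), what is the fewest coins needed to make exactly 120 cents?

Greedy: take as many of the largest coin as possible, then repeat with the remainder.
120 = 1×100 + 1×20
Total coins = 1 + 1 = 2

2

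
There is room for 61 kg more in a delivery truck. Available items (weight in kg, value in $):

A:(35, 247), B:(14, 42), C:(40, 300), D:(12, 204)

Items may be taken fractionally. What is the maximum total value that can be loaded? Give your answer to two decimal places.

567.51

Sort by value per unit weight and fill in that order.
Order: D (204/12=17.00) > C (300/40=7.50) > A (247/35=7.06) > B (42/14=3.00)
Fill: take D (12 @ 204) → take C (40 @ 300) → take 9/35 of A → 63.51; 61/61 used.
Total value = 567.51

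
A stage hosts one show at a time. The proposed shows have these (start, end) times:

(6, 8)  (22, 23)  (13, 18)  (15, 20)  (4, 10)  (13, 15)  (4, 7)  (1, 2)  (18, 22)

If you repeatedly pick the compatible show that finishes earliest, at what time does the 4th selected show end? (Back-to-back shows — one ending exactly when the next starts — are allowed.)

20

Sort by end time and greedily take each interval whose start is ≥ the last chosen end.
By end time: (1,2), (4,7), (6,8), (4,10), (13,15), (13,18), (15,20), (18,22), (22,23).
Pick (1,2); next start ≥ 2 → (4,7); next start ≥ 7 → (13,15); next start ≥ 15 → (15,20); next start ≥ 20 → (22,23).
Selected: (1,2) (4,7) (13,15) (15,20) (22,23)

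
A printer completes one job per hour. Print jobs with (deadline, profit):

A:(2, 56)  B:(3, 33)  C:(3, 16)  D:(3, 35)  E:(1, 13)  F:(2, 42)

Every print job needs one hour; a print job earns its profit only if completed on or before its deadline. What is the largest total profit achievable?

Sort by profit descending; place each in the latest free slot ≤ its deadline.
Profit order: A=56 F=42 D=35 B=33 C=16 E=13
Assign: A→slot 2, F→slot 1, D→slot 3, B skipped, C skipped, E skipped.
Slots: [1:F] [2:A] [3:D]
Profit = 42 + 56 + 35 = 133

133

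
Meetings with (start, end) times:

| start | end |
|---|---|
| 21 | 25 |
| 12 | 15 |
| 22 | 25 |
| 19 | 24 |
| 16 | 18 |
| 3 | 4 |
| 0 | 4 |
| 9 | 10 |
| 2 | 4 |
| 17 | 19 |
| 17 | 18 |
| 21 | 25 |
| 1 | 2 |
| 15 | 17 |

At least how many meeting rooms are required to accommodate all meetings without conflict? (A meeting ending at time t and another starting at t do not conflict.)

4

The answer is the maximum number of intervals overlapping at any instant.
starts: [0, 1, 2, 3, 9, 12, 15, 16, 17, 17, 19, 21, 21, 22]
ends:   [2, 4, 4, 4, 10, 15, 17, 18, 18, 19, 24, 25, 25, 25]
s0→1 s1→2 e2→1 s2→2 s3→3 e4→2 e4→1 e4→0 s9→1 e10→0 s12→1 e15→0 s15→1 s16→2 e17→1 s17→2 s17→3 e18→2 e18→1 e19→0 s19→1 s21→2 s21→3 s22→4  — peak 4.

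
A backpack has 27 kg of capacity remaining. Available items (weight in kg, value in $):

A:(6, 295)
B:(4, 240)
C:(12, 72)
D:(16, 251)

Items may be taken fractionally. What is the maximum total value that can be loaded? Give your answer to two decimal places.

Ratios (sorted): B 60.00, A 49.17, D 15.69, C 6.00
take B (4 @ 240); take A (6 @ 295); take D (16 @ 251); take 1/12 of C → 6.00. Capacity used 27/27.
Total value = 792.00

792.00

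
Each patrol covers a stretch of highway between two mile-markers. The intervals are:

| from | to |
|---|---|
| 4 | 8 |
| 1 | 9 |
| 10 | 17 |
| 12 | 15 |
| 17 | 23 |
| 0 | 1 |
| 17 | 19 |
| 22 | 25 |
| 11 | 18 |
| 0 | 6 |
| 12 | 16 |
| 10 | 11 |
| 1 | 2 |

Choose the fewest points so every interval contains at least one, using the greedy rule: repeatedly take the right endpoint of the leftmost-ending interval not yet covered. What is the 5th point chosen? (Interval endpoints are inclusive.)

Sort by right endpoint; whenever an interval is uncovered, place a point at its right end.
Sorted: [0,1] [1,2] [0,6] [4,8] [1,9] [10,11] [12,15] [12,16] [10,17] [11,18] [17,19] [17,23] [22,25]
{[0,1],[1,2],[0,6]} hit by 1; {[4,8],[1,9]} hit by 8; {[10,11]} hit by 11; {[12,15],[12,16],[10,17],[11,18]} hit by 15; {[17,19],[17,23]} hit by 19; {[22,25]} hit by 25.
Points: 1, 8, 11, 15, 19, 25 (6 total).

19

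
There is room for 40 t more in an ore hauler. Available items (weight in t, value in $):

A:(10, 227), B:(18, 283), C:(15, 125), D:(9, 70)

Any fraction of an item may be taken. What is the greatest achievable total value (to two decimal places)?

610.00

Sort by value per unit weight and fill in that order.
Order: A (227/10=22.70) > B (283/18=15.72) > C (125/15=8.33) > D (70/9=7.78)
Fill: take A (10 @ 227) → take B (18 @ 283) → take 12/15 of C → 100.00; 40/40 used.
Total value = 610.00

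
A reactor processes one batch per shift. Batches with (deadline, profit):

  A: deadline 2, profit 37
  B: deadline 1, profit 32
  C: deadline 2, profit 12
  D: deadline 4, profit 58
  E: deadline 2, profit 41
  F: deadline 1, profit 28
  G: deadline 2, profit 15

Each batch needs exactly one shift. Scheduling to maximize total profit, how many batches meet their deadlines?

3

Sort by profit descending; place each in the latest free slot ≤ its deadline.
Profit order: D=58 E=41 A=37 B=32 F=28 G=15 C=12
Assign: D→slot 4, E→slot 2, A→slot 1, B skipped, F skipped, G skipped, C skipped.
Slots: [1:A] [2:E] [4:D]
3 of 7 scheduled.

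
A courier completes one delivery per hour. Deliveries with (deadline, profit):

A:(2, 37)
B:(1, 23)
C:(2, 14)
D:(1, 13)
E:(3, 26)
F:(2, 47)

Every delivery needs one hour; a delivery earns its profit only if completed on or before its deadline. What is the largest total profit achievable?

110

Profit order: F=47 A=37 E=26 B=23 C=14 D=13
Assign: F→slot 2, A→slot 1, E→slot 3, B skipped, C skipped, D skipped.
Slots: [1:A] [2:F] [3:E]
Profit = 37 + 47 + 26 = 110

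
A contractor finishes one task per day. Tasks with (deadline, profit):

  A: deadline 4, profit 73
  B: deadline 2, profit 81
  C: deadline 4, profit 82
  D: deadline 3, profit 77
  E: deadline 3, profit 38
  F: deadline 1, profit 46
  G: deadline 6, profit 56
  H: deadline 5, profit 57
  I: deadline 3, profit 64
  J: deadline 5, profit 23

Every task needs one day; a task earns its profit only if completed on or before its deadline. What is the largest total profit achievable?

426

Take jobs in profit order; each goes to the latest open slot no later than its deadline.
Profit order: C=82 B=81 D=77 A=73 I=64 H=57 G=56 F=46 E=38 J=23
Assign: C→slot 4, B→slot 2, D→slot 3, A→slot 1, I skipped, H→slot 5, G→slot 6, F skipped, E skipped, J skipped.
Slots: [1:A] [2:B] [3:D] [4:C] [5:H] [6:G]
Profit = 73 + 81 + 77 + 82 + 57 + 56 = 426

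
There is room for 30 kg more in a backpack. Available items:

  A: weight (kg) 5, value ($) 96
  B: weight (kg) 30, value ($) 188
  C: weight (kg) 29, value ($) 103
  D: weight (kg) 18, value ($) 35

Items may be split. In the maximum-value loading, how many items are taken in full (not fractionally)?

Sort by value per unit weight and fill in that order.
Ratios (sorted): A 19.20, B 6.27, C 3.55, D 1.94
take A (5 @ 96); take 25/30 of B → 156.67. Capacity used 30/30.
1 item(s) taken whole; one partial (take 25/30 of B).

1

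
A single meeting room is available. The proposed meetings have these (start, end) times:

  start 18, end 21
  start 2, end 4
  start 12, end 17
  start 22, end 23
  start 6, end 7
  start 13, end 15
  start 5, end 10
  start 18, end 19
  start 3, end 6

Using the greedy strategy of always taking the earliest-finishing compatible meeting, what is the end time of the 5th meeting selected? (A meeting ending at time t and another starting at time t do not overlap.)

23

Greedy by earliest finish: after sorting by end time, pick each interval compatible with the last pick.
By end time: (2,4), (3,6), (6,7), (5,10), (13,15), (12,17), (18,19), (18,21), (22,23).
Pick (2,4); next start ≥ 4 → (6,7); next start ≥ 7 → (13,15); next start ≥ 15 → (18,19); next start ≥ 19 → (22,23).
Selected: (2,4) (6,7) (13,15) (18,19) (22,23)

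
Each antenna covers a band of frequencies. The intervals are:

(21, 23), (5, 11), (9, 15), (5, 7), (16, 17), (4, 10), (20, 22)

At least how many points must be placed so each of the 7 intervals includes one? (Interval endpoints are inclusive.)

4

Sorted: [5,7] [4,10] [5,11] [9,15] [16,17] [20,22] [21,23]
{[5,7],[4,10],[5,11]} hit by 7; {[9,15]} hit by 15; {[16,17]} hit by 17; {[20,22],[21,23]} hit by 22.
Points: 7, 15, 17, 22 (4 total).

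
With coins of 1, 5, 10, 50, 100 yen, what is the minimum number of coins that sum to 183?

8

183 − 1×100→83 − 1×50→33 − 3×10→3 − 3×1→0
Total coins = 1 + 1 + 3 + 3 = 8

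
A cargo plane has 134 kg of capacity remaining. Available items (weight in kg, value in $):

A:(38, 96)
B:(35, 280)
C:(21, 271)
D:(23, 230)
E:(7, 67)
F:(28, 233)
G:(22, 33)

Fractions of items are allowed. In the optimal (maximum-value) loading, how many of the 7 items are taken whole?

Sort by value per unit weight and fill in that order.
Order: C (271/21=12.90) > D (230/23=10.00) > E (67/7=9.57) > F (233/28=8.32) > B (280/35=8.00) > A (96/38=2.53) > G (33/22=1.50)
Fill: take C (21 @ 271) → take D (23 @ 230) → take E (7 @ 67) → take F (28 @ 233) → take B (35 @ 280) → take 20/38 of A → 50.53; 134/134 used.
5 item(s) taken whole; one partial (take 20/38 of A).

5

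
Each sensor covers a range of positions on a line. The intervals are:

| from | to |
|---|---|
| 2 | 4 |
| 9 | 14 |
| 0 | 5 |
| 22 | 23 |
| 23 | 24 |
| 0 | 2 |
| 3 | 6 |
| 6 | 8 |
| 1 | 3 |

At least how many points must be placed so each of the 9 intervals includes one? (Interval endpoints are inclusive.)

Process intervals by earliest right end; each time one isn't hit yet, stab at its right endpoint.
By right end: [0,2]  [1,3]  [2,4]  [0,5]  [3,6]  [6,8]  [9,14]  [22,23]  [23,24]
[0,2] uncovered → point at 2; [3,6] uncovered → point at 6; [9,14] uncovered → point at 14; [22,23] uncovered → point at 23.
Points: 2, 6, 14, 23 (4 total).

4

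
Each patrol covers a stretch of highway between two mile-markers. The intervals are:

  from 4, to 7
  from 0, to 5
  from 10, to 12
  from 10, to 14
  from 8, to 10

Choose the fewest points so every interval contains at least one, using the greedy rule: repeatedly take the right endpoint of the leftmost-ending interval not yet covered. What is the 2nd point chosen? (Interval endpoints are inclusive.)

10

By right end: [0,5]  [4,7]  [8,10]  [10,12]  [10,14]
[0,5] uncovered → point at 5; [8,10] uncovered → point at 10.
Points: 5, 10 (2 total).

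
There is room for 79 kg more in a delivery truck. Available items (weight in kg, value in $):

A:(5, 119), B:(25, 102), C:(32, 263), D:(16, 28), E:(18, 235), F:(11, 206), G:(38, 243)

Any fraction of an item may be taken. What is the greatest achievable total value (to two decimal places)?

Ratios (sorted): A 23.80, F 18.73, E 13.06, C 8.22, G 6.39, B 4.08, D 1.75
take A (5 @ 119); take F (11 @ 206); take E (18 @ 235); take C (32 @ 263); take 13/38 of G → 83.13. Capacity used 79/79.
Total value = 906.13

906.13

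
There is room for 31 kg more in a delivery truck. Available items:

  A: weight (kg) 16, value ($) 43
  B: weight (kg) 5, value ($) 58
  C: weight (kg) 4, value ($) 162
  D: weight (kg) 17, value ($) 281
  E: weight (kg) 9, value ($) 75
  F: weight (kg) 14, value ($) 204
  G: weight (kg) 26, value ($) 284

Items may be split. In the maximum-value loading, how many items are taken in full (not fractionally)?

2

Sort by value per unit weight and fill in that order.
Order: C (162/4=40.50) > D (281/17=16.53) > F (204/14=14.57) > B (58/5=11.60) > G (284/26=10.92) > E (75/9=8.33) > A (43/16=2.69)
Fill: take C (4 @ 162) → take D (17 @ 281) → take 10/14 of F → 145.71; 31/31 used.
2 item(s) taken whole; one partial (take 10/14 of F).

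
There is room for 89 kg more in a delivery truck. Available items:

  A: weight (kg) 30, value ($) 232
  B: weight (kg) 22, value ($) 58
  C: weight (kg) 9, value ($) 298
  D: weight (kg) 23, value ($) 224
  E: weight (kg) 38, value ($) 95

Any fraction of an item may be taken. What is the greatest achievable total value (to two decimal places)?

Sort by value per unit weight and fill in that order.
Order: C (298/9=33.11) > D (224/23=9.74) > A (232/30=7.73) > B (58/22=2.64) > E (95/38=2.50)
Fill: take C (9 @ 298) → take D (23 @ 224) → take A (30 @ 232) → take B (22 @ 58) → take 5/38 of E → 12.50; 89/89 used.
Total value = 824.50

824.50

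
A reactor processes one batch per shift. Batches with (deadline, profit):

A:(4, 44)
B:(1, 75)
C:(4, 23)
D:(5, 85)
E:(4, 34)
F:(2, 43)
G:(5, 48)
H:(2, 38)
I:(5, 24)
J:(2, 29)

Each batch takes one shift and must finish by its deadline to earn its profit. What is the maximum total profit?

Sort by profit descending; place each in the latest free slot ≤ its deadline.
Profit order: D=85 B=75 G=48 A=44 F=43 H=38 E=34 J=29 I=24 C=23
Assign: D→slot 5, B→slot 1, G→slot 4, A→slot 3, F→slot 2, H skipped, E skipped, J skipped, I skipped, C skipped.
Slots: [1:B] [2:F] [3:A] [4:G] [5:D]
Profit = 75 + 43 + 44 + 48 + 85 = 295

295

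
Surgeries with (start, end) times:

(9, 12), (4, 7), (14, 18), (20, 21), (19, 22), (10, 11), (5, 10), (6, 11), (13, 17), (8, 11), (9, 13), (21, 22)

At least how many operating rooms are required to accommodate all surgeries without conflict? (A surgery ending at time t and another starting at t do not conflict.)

5

The answer is the maximum number of intervals overlapping at any instant.
Events (time:±→running): 4:+→1 5:+→2 6:+→3 7:-→2 8:+→3 9:+→4 9:+→5 … peak 5.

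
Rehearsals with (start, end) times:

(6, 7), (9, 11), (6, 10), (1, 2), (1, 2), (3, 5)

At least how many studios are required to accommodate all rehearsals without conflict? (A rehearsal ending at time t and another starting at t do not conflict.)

The answer is the maximum number of intervals overlapping at any instant.
Events (time:±→running): 1:+→1 1:+→2 … peak 2.

2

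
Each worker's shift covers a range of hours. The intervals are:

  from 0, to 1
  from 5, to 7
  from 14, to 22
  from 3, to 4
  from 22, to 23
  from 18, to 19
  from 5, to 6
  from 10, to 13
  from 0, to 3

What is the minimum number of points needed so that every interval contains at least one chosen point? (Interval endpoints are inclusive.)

Sort by right endpoint; whenever an interval is uncovered, place a point at its right end.
Sorted: [0,1] [0,3] [3,4] [5,6] [5,7] [10,13] [18,19] [14,22] [22,23]
{[0,1],[0,3]} hit by 1; {[3,4]} hit by 4; {[5,6],[5,7]} hit by 6; {[10,13]} hit by 13; {[18,19],[14,22]} hit by 19; {[22,23]} hit by 23.
Points: 1, 4, 6, 13, 19, 23 (6 total).

6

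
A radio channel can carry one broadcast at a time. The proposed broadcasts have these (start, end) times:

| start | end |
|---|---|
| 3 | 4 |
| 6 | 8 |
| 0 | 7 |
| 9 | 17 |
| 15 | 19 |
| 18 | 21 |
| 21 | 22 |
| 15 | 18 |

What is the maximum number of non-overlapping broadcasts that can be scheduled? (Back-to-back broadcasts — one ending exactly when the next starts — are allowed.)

Sorted by end: (3,4)  (0,7)  (6,8)  (9,17)  (15,18)  (15,19)  (18,21)  (21,22)
take (3,4); take (6,8); take (9,17); take (18,21); take (21,22).
Selected 5 broadcasts.

5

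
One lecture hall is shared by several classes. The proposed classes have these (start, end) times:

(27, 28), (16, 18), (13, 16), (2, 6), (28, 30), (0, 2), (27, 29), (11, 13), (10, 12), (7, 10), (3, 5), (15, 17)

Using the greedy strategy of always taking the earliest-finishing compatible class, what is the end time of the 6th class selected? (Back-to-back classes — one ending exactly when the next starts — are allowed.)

18

By end time: (0,2), (3,5), (2,6), (7,10), (10,12), (11,13), (13,16), (15,17), (16,18), (27,28), (27,29), (28,30).
Pick (0,2); next start ≥ 2 → (3,5); next start ≥ 5 → (7,10); next start ≥ 10 → (10,12); next start ≥ 12 → (13,16); next start ≥ 16 → (16,18); next start ≥ 18 → (27,28); next start ≥ 28 → (28,30).
Selected: (0,2) (3,5) (7,10) (10,12) (13,16) (16,18) (27,28) (28,30)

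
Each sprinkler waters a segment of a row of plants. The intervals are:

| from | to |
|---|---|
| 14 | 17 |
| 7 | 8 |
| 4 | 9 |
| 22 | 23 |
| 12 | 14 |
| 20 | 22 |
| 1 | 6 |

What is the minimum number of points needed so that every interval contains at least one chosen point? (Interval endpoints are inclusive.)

Process intervals by earliest right end; each time one isn't hit yet, stab at its right endpoint.
By right end: [1,6]  [7,8]  [4,9]  [12,14]  [14,17]  [20,22]  [22,23]
[1,6] uncovered → point at 6; [7,8] uncovered → point at 8; [12,14] uncovered → point at 14; [20,22] uncovered → point at 22.
Points: 6, 8, 14, 22 (4 total).

4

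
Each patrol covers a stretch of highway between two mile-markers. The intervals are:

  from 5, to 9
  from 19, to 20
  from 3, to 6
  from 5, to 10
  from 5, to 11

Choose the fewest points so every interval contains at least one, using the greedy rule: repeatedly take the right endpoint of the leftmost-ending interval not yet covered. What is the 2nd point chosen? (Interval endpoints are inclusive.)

20

Process intervals by earliest right end; each time one isn't hit yet, stab at its right endpoint.
By right end: [3,6]  [5,9]  [5,10]  [5,11]  [19,20]
[3,6] uncovered → point at 6; [19,20] uncovered → point at 20.
Points: 6, 20 (2 total).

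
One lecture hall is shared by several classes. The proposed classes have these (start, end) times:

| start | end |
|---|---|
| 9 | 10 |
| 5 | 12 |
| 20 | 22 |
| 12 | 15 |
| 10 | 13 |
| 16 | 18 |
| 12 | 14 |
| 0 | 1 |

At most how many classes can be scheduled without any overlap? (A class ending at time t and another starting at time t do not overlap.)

5

Greedy by earliest finish: after sorting by end time, pick each interval compatible with the last pick.
By end time: (0,1), (9,10), (5,12), (10,13), (12,14), (12,15), (16,18), (20,22).
Pick (0,1); next start ≥ 1 → (9,10); next start ≥ 10 → (10,13); next start ≥ 13 → (16,18); next start ≥ 18 → (20,22).
Selected 5 classes.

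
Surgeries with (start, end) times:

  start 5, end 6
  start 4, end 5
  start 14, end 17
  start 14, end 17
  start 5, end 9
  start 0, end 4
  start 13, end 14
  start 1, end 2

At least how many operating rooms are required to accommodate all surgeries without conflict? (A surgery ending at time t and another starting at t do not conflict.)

The answer is the maximum number of intervals overlapping at any instant.
Events (time:±→running): 0:+→1 1:+→2 … peak 2.

2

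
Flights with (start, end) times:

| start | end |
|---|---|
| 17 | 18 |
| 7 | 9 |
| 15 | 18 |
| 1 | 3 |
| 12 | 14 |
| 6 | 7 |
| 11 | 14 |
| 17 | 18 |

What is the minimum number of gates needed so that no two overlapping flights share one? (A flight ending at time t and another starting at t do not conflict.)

The answer is the maximum number of intervals overlapping at any instant.
starts: [1, 6, 7, 11, 12, 15, 17, 17]
ends:   [3, 7, 9, 14, 14, 18, 18, 18]
s1→1 e3→0 s6→1 e7→0 s7→1 e9→0 s11→1 s12→2 e14→1 e14→0 s15→1 s17→2 s17→3  — peak 3.

3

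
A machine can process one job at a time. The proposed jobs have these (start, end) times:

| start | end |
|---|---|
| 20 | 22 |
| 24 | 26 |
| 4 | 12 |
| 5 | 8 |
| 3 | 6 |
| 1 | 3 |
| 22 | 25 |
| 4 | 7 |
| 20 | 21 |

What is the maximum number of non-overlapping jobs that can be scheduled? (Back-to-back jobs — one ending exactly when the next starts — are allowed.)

4

Sorted by end: (1,3)  (3,6)  (4,7)  (5,8)  (4,12)  (20,21)  (20,22)  (22,25)  (24,26)
take (1,3); take (3,6); take (20,21); skip (20,22); take (22,25); skip (24,26).
Selected 4 jobs.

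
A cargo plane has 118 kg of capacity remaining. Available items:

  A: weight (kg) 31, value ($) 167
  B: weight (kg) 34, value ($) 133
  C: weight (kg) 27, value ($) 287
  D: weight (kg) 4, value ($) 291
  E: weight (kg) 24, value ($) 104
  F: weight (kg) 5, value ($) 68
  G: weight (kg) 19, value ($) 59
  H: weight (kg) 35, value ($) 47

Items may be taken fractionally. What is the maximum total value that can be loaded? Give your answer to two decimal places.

1022.62

Greedy by value/weight ratio, highest first.
Ratios (sorted): D 72.75, F 13.60, C 10.63, A 5.39, E 4.33, B 3.91, G 3.11, H 1.34
take D (4 @ 291); take F (5 @ 68); take C (27 @ 287); take A (31 @ 167); take E (24 @ 104); take 27/34 of B → 105.62. Capacity used 118/118.
Total value = 1022.62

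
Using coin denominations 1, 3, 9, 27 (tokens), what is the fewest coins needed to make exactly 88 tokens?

6

88 = 3×27 + 2×3 + 1×1
Total coins = 3 + 2 + 1 = 6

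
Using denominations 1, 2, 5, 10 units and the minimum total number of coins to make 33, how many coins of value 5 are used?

33 − 3×10→3 − 1×2→1 − 1×1→0
Count of 5: 0

0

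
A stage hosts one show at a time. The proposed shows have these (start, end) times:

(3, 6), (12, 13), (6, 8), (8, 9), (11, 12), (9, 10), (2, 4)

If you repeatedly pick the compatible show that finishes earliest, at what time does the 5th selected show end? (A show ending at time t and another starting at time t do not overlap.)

12

Sort by end time and greedily take each interval whose start is ≥ the last chosen end.
Sorted by end: (2,4)  (3,6)  (6,8)  (8,9)  (9,10)  (11,12)  (12,13)
take (2,4); take (6,8); take (8,9); take (9,10); take (11,12); take (12,13).
Selected: (2,4) (6,8) (8,9) (9,10) (11,12) (12,13)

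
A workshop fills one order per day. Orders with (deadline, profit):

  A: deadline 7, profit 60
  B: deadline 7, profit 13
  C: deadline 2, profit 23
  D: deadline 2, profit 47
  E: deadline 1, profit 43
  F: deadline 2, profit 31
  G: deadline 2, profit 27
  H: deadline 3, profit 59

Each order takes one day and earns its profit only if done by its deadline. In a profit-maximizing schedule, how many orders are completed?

5

Take jobs in profit order; each goes to the latest open slot no later than its deadline.
Profit order: A=60 H=59 D=47 E=43 F=31 G=27 C=23 B=13
Assign: A→slot 7, H→slot 3, D→slot 2, E→slot 1, F skipped, G skipped, C skipped, B→slot 6.
Slots: [1:E] [2:D] [3:H] [6:B] [7:A]
5 of 8 scheduled.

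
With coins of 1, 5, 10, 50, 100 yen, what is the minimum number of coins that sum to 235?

6

Greedy: take as many of the largest coin as possible, then repeat with the remainder.
235 − 2×100→35 − 3×10→5 − 1×5→0
Total coins = 2 + 3 + 1 = 6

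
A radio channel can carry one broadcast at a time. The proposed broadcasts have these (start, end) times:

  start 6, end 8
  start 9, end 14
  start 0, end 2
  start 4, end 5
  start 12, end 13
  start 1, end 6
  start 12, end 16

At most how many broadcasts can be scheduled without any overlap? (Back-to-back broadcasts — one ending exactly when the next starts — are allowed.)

4

By end time: (0,2), (4,5), (1,6), (6,8), (12,13), (9,14), (12,16).
Pick (0,2); next start ≥ 2 → (4,5); next start ≥ 5 → (6,8); next start ≥ 8 → (12,13).
Selected 4 broadcasts.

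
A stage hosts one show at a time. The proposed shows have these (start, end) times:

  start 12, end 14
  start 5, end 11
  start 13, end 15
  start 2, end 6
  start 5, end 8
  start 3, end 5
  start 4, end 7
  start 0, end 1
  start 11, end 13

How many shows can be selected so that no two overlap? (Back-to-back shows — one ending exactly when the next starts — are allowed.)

5

By end time: (0,1), (3,5), (2,6), (4,7), (5,8), (5,11), (11,13), (12,14), (13,15).
Pick (0,1); next start ≥ 1 → (3,5); next start ≥ 5 → (5,8); next start ≥ 8 → (11,13); next start ≥ 13 → (13,15).
Selected 5 shows.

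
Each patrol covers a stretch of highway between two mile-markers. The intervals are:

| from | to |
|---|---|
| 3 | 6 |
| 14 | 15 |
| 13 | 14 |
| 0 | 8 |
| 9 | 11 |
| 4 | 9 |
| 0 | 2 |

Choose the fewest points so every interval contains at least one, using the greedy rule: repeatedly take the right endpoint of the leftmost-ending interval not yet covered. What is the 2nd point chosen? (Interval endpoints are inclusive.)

Sorted: [0,2] [3,6] [0,8] [4,9] [9,11] [13,14] [14,15]
{[0,2]} hit by 2; {[3,6],[0,8],[4,9]} hit by 6; {[9,11]} hit by 11; {[13,14],[14,15]} hit by 14.
Points: 2, 6, 11, 14 (4 total).

6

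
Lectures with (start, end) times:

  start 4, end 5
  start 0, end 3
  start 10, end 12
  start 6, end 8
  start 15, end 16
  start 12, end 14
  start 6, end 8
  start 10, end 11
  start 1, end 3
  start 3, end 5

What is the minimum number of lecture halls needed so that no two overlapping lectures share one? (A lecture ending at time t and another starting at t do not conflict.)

2

starts: [0, 1, 3, 4, 6, 6, 10, 10, 12, 15]
ends:   [3, 3, 5, 5, 8, 8, 11, 12, 14, 16]
s0→1 s1→2  — peak 2.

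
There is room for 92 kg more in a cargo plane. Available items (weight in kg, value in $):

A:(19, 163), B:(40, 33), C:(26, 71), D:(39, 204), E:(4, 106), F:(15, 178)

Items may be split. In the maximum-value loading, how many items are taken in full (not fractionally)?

4

Greedy by value/weight ratio, highest first.
Order: E (106/4=26.50) > F (178/15=11.87) > A (163/19=8.58) > D (204/39=5.23) > C (71/26=2.73) > B (33/40=0.82)
Fill: take E (4 @ 106) → take F (15 @ 178) → take A (19 @ 163) → take D (39 @ 204) → take 15/26 of C → 40.96; 92/92 used.
4 item(s) taken whole; one partial (take 15/26 of C).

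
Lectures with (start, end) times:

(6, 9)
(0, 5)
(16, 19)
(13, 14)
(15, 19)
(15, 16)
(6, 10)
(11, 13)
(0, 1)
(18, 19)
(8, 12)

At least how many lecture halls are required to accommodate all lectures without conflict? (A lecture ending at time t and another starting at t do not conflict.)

3

starts: [0, 0, 6, 6, 8, 11, 13, 15, 15, 16, 18]
ends:   [1, 5, 9, 10, 12, 13, 14, 16, 19, 19, 19]
s0→1 s0→2 e1→1 e5→0 s6→1 s6→2 s8→3  — peak 3.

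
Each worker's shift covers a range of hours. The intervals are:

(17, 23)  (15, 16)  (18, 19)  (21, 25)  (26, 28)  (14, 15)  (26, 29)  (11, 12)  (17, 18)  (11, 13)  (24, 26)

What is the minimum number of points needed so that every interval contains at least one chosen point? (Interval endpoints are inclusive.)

5

Process intervals by earliest right end; each time one isn't hit yet, stab at its right endpoint.
Sorted: [11,12] [11,13] [14,15] [15,16] [17,18] [18,19] [17,23] [21,25] [24,26] [26,28] [26,29]
{[11,12],[11,13]} hit by 12; {[14,15],[15,16]} hit by 15; {[17,18],[18,19],[17,23]} hit by 18; {[21,25],[24,26]} hit by 25; {[26,28],[26,29]} hit by 28.
Points: 12, 15, 18, 25, 28 (5 total).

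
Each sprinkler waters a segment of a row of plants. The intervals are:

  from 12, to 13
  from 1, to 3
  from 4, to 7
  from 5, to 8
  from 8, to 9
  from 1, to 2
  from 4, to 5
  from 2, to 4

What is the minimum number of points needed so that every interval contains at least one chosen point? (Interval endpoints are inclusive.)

Sort by right endpoint; whenever an interval is uncovered, place a point at its right end.
Sorted: [1,2] [1,3] [2,4] [4,5] [4,7] [5,8] [8,9] [12,13]
{[1,2],[1,3],[2,4]} hit by 2; {[4,5],[4,7],[5,8]} hit by 5; {[8,9]} hit by 9; {[12,13]} hit by 13.
Points: 2, 5, 9, 13 (4 total).

4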